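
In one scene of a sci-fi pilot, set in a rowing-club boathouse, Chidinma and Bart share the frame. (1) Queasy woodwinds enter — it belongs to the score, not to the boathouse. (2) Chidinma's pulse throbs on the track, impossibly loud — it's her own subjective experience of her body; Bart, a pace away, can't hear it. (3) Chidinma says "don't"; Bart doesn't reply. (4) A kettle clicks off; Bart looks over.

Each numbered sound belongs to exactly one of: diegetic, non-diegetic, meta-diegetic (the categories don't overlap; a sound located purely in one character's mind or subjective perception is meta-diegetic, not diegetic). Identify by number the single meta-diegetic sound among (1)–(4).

2

(1) is non-diegetic: it has no source in the story world and no character can hear it — it's underscore.
(2) is meta-diegetic: a subjective body sound — Chidinma's private perception, inaudible to Bart.
Sound (3): on-screen dialogue — Chidinma speaks and Bart is there to hear, so diegetic.
(4) is diegetic: an in-world source (a kettle); characters could hear it.
Only (2) is meta-diegetic.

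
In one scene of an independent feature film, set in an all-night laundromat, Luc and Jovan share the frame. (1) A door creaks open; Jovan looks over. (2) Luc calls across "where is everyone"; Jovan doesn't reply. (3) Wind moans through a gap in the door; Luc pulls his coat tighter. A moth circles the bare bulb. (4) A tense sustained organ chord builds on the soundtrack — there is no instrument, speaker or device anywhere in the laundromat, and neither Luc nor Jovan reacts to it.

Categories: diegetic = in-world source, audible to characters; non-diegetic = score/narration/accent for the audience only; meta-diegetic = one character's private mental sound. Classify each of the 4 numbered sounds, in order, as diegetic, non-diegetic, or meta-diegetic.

diegetic, diegetic, diegetic, non-diegetic

Sound (1): an in-world source (a door); characters could hear it, so diegetic.
Sound (2): Luc is a character speaking aloud in the scene, so diegetic.
(3) is diegetic: ambient/room sound belonging to the story's physical space.
Sound (4): nothing in the laundromat produces it and the characters don't hear it — pure soundtrack, so non-diegetic.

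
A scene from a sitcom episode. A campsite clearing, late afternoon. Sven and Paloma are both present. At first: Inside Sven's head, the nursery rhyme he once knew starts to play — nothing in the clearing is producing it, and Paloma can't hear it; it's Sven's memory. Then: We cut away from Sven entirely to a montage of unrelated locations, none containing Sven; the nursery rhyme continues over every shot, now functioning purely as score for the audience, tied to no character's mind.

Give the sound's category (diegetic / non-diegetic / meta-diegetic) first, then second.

meta-diegetic, non-diegetic

First: the music lives inside Sven's mind alone; Paloma can't hear it → meta-diegetic.
Second: once it plays over shots Sven isn't in, detached from any character's subjectivity, it's conventional underscore → non-diegetic.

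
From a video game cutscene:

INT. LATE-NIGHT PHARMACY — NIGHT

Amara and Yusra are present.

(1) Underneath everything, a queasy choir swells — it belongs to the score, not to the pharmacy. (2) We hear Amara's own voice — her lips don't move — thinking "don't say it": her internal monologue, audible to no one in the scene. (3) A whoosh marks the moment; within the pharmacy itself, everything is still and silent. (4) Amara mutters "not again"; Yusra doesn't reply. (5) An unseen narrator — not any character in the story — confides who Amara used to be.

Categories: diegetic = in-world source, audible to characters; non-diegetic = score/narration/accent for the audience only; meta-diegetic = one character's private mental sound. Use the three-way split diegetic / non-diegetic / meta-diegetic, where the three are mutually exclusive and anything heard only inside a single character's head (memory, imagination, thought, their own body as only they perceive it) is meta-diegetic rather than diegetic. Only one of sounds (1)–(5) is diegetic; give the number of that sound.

(1) is non-diegetic: score with no on-screen or off-screen source; it exists for the audience alone.
(2) is meta-diegetic: Amara's thought-voice: a private mental sound no other character can hear.
(3) is non-diegetic: nothing in the scene produces it; it's an accent added for the audience.
Sound (4): spoken by a character present in the story world, so diegetic.
(5) external voice-over — not a character, not heard by anyone in the scene → non-diegetic.
Only (4) is diegetic.

4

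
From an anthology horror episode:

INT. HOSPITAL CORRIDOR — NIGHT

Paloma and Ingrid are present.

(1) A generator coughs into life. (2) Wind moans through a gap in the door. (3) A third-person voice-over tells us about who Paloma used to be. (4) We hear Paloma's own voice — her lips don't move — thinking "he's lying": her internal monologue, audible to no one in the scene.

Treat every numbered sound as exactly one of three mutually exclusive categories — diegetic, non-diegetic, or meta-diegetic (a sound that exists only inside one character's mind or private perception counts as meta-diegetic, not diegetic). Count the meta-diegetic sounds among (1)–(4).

(1) is diegetic: an in-world source (a generator); characters could hear it.
Sound (2): wind is part of the location's real environment, so diegetic.
Sound (3): commentary laid over the scene from outside the fiction, so non-diegetic.
Sound (4): it's Paloma's unspoken thought, heard only by the audience via her subjectivity, so meta-diegetic.
Meta-diegetic: (4) — that's 1.

1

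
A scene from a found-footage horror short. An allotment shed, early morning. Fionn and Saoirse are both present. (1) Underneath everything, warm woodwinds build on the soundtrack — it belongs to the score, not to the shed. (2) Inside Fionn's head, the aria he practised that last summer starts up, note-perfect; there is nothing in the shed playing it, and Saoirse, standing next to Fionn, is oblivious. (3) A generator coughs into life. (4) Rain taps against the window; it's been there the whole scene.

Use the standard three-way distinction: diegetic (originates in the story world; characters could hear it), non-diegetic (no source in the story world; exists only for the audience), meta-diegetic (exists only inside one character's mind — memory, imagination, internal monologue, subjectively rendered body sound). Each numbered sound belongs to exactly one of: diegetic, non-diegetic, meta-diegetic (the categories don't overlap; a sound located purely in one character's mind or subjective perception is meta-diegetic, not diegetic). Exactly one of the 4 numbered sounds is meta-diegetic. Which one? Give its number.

Sound (1): score with no on-screen or off-screen source; it exists for the audience alone, so non-diegetic.
Sound (2): remembered music, private to Fionn — Saoirse is oblivious because it isn't in the room, so meta-diegetic.
(3) an in-world source (a generator); characters could hear it → diegetic.
Sound (4): ambient/room sound belonging to the story's physical space, so diegetic.
Only (2) is meta-diegetic.

2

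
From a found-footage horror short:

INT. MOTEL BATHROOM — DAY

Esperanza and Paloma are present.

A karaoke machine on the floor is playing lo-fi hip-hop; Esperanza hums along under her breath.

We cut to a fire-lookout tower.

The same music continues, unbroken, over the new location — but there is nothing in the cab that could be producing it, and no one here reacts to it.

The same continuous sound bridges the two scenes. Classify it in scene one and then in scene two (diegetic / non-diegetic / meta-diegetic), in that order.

Scene one: a karaoke machine is an on-screen source and Esperanza reacts to it → diegetic.
Scene two: there is no source in the cab and no one hears it — it's now underscore → non-diegetic.

diegetic, non-diegetic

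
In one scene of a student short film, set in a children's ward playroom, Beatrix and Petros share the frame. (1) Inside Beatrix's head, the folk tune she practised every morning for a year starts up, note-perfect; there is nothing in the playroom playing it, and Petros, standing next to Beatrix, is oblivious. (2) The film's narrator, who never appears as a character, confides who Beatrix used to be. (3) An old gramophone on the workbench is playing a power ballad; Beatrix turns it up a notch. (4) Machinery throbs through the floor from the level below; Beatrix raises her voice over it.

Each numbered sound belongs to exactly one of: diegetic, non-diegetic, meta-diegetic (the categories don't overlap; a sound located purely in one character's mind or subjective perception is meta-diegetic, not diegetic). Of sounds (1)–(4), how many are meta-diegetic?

(1) remembered music, private to Beatrix — Petros is oblivious because it isn't in the room → meta-diegetic.
Sound (2): external voice-over — not a character, not heard by anyone in the scene, so non-diegetic.
(3) an old gramophone is a physical source in the scene and Beatrix reacts to it → diegetic.
(4) is diegetic: machinery is part of the location's real environment.
So 1 of the 4 is meta-diegetic: (1).

1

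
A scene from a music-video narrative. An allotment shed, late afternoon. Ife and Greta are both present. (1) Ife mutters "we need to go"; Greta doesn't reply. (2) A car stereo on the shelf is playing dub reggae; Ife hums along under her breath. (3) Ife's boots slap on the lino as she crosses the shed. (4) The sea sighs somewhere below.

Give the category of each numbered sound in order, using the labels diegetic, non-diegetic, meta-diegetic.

diegetic, diegetic, diegetic, diegetic

(1) Ife is a character speaking aloud in the scene → diegetic.
(2) the music comes from an on-screen device that Ife responds to → diegetic.
(3) Ife's footsteps are produced in the story world → diegetic.
Sound (4): it's the actual ambient sound of the location, so diegetic.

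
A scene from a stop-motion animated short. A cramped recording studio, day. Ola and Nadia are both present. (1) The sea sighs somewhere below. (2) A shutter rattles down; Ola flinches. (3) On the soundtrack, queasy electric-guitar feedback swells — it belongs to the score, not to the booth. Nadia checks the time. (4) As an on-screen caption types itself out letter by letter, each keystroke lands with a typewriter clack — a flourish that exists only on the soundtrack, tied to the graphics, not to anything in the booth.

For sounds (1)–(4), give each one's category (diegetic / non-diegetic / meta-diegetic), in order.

diegetic, diegetic, non-diegetic, non-diegetic

(1) is diegetic: the sea is part of the location's real environment.
(2) is diegetic: a shutter is a real object/event in the scene's world.
Sound (3): it has no source in the story world and no character can hear it — it's underscore, so non-diegetic.
(4) is non-diegetic: sound married to a title/caption — outside the diegesis by definition.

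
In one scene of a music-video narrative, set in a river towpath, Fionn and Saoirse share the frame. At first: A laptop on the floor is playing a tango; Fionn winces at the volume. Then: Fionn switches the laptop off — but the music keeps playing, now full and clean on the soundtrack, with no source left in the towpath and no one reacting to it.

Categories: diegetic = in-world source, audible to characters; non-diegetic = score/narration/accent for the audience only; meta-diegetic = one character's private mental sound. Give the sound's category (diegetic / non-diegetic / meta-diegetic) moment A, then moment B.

diegetic, non-diegetic

Moment A: a laptop is a real in-scene source and Fionn reacts to it → diegetic.
Moment B: there is no longer any in-world source and no one can hear it — it has become underscore → non-diegetic.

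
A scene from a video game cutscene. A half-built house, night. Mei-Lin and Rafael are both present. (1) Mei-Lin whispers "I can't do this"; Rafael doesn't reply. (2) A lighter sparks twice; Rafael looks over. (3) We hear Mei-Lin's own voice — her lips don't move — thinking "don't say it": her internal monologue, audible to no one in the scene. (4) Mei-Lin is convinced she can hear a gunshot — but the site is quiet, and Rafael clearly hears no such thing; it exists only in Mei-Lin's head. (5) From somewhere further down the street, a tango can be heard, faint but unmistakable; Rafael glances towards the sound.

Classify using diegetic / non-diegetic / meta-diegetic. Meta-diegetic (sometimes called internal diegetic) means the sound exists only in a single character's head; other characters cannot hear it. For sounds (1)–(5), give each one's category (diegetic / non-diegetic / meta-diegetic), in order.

(1) spoken by a character present in the story world → diegetic.
Sound (2): a lighter is a real object/event in the scene's world, so diegetic.
(3) internal monologue — inside Mei-Lin's mind, not spoken into the scene → meta-diegetic.
(4) is meta-diegetic: subjective to Mei-Lin: the site is silent and Rafael hears nothing.
(5) off-screen diegetic: the source is out of frame but still in the story's space → diegetic.

diegetic, diegetic, meta-diegetic, meta-diegetic, diegetic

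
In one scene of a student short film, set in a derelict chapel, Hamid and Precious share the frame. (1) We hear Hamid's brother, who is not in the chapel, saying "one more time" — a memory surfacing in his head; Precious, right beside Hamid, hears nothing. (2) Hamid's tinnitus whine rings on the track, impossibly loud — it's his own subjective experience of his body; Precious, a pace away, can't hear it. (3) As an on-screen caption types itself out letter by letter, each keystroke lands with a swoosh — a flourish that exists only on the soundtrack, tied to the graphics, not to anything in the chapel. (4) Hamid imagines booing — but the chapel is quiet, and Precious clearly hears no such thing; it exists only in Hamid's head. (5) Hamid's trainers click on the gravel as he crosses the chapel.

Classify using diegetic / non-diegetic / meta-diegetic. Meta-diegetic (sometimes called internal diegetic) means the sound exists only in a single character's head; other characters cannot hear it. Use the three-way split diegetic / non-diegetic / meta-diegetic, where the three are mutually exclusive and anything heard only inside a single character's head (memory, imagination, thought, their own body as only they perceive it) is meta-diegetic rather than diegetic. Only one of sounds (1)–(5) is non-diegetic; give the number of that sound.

(1) a remembered line, private to Hamid — not present in the room, not audible to Precious → meta-diegetic.
Sound (2): a subjective body sound — Hamid's private perception, inaudible to Precious, so meta-diegetic.
(3) is non-diegetic: it accompanies on-screen graphics, not anything inside the story world.
(4) the sound is imagined by Hamid; nothing in the story world is producing it and Precious can't hear it → meta-diegetic.
Sound (5): it's the physical sound of Hamid moving in the space, so diegetic.
Only (3) is non-diegetic.

3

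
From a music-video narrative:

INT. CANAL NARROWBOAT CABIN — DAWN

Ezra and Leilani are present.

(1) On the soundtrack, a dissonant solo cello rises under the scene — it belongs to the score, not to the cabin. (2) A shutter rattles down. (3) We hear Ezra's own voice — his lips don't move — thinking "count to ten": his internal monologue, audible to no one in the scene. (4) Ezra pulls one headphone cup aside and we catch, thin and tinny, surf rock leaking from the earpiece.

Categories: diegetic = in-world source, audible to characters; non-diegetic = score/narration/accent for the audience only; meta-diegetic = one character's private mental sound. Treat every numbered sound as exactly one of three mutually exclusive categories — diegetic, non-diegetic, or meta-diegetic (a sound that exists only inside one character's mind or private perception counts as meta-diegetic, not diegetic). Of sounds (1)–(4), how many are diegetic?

Sound (1): nothing in the cabin produces it and the characters don't hear it — pure soundtrack, so non-diegetic.
Sound (2): an in-world source (a shutter); characters could hear it, so diegetic.
Sound (3): internal monologue — inside Ezra's mind, not spoken into the scene, so meta-diegetic.
Sound (4): it's leaking from a physical pair of headphones in the scene, so diegetic.
So 2 of the 4 are diegetic: (2), (4).

2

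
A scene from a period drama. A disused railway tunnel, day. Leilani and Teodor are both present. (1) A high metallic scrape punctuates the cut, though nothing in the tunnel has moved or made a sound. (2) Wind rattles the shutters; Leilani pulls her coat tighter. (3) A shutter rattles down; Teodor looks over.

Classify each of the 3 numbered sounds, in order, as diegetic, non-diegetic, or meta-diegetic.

Sound (1): an editorial stinger — it belongs to the cut, not the story world, so non-diegetic.
Sound (2): ambient/room sound belonging to the story's physical space, so diegetic.
(3) an in-world source (a shutter); characters could hear it → diegetic.

non-diegetic, diegetic, diegetic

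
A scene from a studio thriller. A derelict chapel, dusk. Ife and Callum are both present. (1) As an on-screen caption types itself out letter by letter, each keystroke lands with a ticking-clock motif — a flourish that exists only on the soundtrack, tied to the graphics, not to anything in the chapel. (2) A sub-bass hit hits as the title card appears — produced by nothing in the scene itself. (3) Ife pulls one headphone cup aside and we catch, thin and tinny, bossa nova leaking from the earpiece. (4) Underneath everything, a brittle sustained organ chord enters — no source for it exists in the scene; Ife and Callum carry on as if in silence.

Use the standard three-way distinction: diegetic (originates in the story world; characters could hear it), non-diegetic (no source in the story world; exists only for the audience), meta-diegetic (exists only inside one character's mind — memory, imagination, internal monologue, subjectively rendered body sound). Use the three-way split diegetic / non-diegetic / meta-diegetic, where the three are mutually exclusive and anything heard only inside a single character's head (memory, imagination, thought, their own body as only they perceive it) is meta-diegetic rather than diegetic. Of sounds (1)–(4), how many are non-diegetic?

3

(1) it accompanies on-screen graphics, not anything inside the story world → non-diegetic.
(2) is non-diegetic: an editorial stinger — it belongs to the cut, not the story world.
(3) the headphones are an on-screen source → diegetic.
(4) is non-diegetic: score with no on-screen or off-screen source; it exists for the audience alone.
So 3 of the 4 are non-diegetic: (1), (2), (4).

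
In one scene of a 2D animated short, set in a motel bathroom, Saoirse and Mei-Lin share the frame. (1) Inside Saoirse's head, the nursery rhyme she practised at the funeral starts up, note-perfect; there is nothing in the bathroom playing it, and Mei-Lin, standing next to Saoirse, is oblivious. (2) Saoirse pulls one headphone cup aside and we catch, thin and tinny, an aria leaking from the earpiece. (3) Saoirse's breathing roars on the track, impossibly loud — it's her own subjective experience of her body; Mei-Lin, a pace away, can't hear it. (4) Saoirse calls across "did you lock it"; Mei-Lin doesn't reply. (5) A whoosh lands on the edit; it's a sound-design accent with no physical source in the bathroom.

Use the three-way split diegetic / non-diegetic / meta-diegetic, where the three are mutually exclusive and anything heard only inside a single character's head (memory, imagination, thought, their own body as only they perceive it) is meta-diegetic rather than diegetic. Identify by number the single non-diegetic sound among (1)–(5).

Sound (1): it lives in Saoirse's subjectivity, not in the bathroom, so meta-diegetic.
Sound (2): the earpiece is a real device on Saoirse's head — source music, so diegetic.
(3) is meta-diegetic: a subjective body sound — Saoirse's private perception, inaudible to Mei-Lin.
(4) Saoirse is a character speaking aloud in the scene → diegetic.
Sound (5): an editorial stinger — it belongs to the cut, not the story world, so non-diegetic.
Only (5) is non-diegetic.

5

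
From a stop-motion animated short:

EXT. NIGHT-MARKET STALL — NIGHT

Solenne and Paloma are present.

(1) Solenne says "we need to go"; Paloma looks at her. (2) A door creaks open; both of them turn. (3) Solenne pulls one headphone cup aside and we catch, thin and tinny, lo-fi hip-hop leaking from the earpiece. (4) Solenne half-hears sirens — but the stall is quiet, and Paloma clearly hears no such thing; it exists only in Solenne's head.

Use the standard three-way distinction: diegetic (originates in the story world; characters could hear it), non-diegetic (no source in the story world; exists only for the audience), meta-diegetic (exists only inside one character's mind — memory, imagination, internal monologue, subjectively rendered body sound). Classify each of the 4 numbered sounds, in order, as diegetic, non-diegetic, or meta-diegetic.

(1) spoken by a character present in the story world → diegetic.
Sound (2): a door is a real object/event in the scene's world, so diegetic.
(3) the headphones are an on-screen source → diegetic.
(4) subjective to Solenne: the stall is silent and Paloma hears nothing → meta-diegetic.

diegetic, diegetic, diegetic, meta-diegetic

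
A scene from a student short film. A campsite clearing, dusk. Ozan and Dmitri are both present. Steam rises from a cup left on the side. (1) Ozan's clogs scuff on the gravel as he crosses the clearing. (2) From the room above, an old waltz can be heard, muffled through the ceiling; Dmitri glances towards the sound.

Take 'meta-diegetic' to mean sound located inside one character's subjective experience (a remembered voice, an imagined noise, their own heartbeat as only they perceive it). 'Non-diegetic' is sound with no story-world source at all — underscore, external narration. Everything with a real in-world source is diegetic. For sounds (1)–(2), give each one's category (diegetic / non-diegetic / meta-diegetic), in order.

Sound (1): a character's body making contact with the set — an in-world sound, so diegetic.
Sound (2): off-screen diegetic: the source is out of frame but still in the story's space, so diegetic.

diegetic, diegetic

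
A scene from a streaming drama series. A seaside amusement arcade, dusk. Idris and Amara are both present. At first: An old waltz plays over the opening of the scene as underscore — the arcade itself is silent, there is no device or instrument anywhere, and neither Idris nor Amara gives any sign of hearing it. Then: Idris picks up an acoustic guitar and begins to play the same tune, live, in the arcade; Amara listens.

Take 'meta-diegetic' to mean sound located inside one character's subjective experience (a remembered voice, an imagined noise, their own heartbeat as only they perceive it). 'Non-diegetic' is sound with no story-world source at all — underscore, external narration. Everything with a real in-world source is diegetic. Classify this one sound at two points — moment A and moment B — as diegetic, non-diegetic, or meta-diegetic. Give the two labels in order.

Moment A: no in-world source exists and no character can hear it — underscore → non-diegetic.
Moment B: an acoustic guitar is now a real source in the story world and the characters hear it → diegetic.

non-diegetic, diegetic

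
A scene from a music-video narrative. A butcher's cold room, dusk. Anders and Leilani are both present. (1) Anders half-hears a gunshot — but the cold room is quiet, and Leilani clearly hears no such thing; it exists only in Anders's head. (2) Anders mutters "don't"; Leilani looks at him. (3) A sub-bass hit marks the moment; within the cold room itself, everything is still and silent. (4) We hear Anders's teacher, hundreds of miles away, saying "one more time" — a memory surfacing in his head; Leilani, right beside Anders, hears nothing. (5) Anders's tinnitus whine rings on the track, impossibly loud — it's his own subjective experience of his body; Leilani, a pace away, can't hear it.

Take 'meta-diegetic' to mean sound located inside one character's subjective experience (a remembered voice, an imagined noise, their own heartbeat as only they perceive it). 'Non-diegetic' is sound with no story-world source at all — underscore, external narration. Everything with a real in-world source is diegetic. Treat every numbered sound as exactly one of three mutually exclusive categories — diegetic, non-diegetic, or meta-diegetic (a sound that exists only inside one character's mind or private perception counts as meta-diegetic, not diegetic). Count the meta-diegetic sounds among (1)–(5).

(1) is meta-diegetic: the sound is imagined by Anders; nothing in the story world is producing it and Leilani can't hear it.
Sound (2): on-screen dialogue — Anders speaks and Leilani is there to hear, so diegetic.
Sound (3): it's a sound-design accent with no in-world source; no one in the scene can hear it, so non-diegetic.
Sound (4): the voice is a memory playing only inside Anders's mind; Leilani can't hear it, so meta-diegetic.
(5) is meta-diegetic: point-of-audition from inside Anders's body; not a sound in the room.
So 3 of the 5 are meta-diegetic: (1), (4), (5).

3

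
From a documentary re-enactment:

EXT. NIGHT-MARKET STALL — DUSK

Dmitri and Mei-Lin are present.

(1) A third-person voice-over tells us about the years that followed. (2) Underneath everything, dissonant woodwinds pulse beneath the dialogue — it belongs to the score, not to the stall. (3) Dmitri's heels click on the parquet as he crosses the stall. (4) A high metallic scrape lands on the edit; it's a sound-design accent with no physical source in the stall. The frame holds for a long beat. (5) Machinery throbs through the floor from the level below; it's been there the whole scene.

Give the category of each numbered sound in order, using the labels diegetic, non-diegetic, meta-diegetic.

(1) external voice-over — not a character, not heard by anyone in the scene → non-diegetic.
(2) is non-diegetic: it has no source in the story world and no character can hear it — it's underscore.
Sound (3): a character's body making contact with the set — an in-world sound, so diegetic.
(4) nothing in the scene produces it; it's an accent added for the audience → non-diegetic.
(5) machinery is part of the location's real environment → diegetic.

non-diegetic, non-diegetic, diegetic, non-diegetic, diegetic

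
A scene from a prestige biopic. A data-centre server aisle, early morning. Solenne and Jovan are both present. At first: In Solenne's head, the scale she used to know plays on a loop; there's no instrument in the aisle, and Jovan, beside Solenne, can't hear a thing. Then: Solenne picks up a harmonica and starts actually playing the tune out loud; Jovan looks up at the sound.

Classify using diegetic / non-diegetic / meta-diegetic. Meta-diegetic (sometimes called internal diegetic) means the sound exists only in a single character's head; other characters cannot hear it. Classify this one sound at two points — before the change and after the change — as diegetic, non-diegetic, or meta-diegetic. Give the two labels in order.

meta-diegetic, diegetic

Before the change: the tune exists only as Solenne's private memory; Jovan can't hear it → meta-diegetic.
After the change: Solenne is now producing it live on a harmonica, in the room, and Jovan hears it → diegetic.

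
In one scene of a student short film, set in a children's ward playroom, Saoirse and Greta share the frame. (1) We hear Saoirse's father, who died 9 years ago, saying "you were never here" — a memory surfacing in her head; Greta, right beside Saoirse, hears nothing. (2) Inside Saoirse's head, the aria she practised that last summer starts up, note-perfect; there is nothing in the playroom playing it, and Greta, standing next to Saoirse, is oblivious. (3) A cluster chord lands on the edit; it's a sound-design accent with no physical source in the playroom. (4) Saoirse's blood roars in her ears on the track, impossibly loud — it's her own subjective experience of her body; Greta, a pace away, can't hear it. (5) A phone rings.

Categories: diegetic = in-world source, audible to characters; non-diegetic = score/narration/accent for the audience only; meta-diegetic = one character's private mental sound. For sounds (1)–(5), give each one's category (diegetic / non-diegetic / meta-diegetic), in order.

meta-diegetic, meta-diegetic, non-diegetic, meta-diegetic, diegetic

Sound (1): a remembered line, private to Saoirse — not present in the room, not audible to Greta, so meta-diegetic.
(2) is meta-diegetic: remembered music, private to Saoirse — Greta is oblivious because it isn't in the room.
Sound (3): it's a sound-design accent with no in-world source; no one in the scene can hear it, so non-diegetic.
(4) is meta-diegetic: it's Saoirse's internal bodily sensation rendered as sound; only Saoirse 'hears' it.
Sound (5): a phone is a real object/event in the scene's world, so diegetic.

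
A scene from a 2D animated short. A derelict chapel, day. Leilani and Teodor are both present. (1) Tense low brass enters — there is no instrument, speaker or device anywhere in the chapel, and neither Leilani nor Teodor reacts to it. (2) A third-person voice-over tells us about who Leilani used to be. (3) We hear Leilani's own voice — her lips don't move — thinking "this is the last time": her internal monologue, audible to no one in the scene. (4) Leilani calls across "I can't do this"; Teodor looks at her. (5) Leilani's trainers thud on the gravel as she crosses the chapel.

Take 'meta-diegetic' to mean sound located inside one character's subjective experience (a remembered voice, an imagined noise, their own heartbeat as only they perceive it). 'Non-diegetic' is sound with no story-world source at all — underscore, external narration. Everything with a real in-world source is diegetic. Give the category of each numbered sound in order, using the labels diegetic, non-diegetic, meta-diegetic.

non-diegetic, non-diegetic, meta-diegetic, diegetic, diegetic

(1) it has no source in the story world and no character can hear it — it's underscore → non-diegetic.
(2) is non-diegetic: the narrator exists outside the story world, addressing only the audience.
(3) it's Leilani's unspoken thought, heard only by the audience via her subjectivity → meta-diegetic.
(4) Leilani is a character speaking aloud in the scene → diegetic.
(5) Leilani's footsteps are produced in the story world → diegetic.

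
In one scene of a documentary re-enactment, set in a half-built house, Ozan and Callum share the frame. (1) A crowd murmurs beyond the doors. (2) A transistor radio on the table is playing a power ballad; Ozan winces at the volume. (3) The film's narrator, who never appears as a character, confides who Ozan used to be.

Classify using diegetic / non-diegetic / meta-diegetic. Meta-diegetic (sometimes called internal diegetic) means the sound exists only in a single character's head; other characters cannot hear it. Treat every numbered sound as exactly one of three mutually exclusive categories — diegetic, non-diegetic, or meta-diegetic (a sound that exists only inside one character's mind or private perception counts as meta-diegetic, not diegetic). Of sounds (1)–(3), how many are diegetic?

Sound (1): ambient/room sound belonging to the story's physical space, so diegetic.
(2) is diegetic: the music comes from an on-screen device that Ozan responds to.
(3) is non-diegetic: the narrator exists outside the story world, addressing only the audience.
So 2 of the 3 are diegetic: (1), (2).

2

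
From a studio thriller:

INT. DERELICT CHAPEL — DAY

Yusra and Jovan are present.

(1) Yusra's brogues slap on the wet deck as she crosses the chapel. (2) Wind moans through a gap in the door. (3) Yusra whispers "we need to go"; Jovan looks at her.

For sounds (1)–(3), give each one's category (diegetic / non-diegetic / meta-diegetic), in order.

diegetic, diegetic, diegetic

(1) a character's body making contact with the set — an in-world sound → diegetic.
(2) wind is part of the location's real environment → diegetic.
Sound (3): on-screen dialogue — Yusra speaks and Jovan is there to hear, so diegetic.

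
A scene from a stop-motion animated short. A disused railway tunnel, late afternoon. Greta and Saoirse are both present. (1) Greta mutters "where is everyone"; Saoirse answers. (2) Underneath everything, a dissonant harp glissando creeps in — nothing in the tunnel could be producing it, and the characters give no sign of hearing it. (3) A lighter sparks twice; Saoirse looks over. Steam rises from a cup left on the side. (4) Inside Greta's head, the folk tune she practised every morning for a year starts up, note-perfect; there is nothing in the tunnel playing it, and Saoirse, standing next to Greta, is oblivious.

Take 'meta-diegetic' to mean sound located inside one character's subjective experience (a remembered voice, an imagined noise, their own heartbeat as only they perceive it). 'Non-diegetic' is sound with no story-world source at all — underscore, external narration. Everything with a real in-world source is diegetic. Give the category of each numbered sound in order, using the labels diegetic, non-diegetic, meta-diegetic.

diegetic, non-diegetic, diegetic, meta-diegetic

(1) is diegetic: spoken by a character present in the story world.
Sound (2): it has no source in the story world and no character can hear it — it's underscore, so non-diegetic.
Sound (3): an in-world source (a lighter); characters could hear it, so diegetic.
(4) is meta-diegetic: the music is a memory playing inside Greta's mind alone; no real-world source, Saoirse can't hear it.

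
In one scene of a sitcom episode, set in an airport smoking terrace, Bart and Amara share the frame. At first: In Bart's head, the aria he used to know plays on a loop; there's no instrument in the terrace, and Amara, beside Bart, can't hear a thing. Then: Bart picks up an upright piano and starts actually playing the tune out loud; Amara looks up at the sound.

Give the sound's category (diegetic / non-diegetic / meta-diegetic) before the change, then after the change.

meta-diegetic, diegetic

Before the change: the tune exists only as Bart's private memory; Amara can't hear it → meta-diegetic.
After the change: Bart is now producing it live on an upright piano, in the room, and Amara hears it → diegetic.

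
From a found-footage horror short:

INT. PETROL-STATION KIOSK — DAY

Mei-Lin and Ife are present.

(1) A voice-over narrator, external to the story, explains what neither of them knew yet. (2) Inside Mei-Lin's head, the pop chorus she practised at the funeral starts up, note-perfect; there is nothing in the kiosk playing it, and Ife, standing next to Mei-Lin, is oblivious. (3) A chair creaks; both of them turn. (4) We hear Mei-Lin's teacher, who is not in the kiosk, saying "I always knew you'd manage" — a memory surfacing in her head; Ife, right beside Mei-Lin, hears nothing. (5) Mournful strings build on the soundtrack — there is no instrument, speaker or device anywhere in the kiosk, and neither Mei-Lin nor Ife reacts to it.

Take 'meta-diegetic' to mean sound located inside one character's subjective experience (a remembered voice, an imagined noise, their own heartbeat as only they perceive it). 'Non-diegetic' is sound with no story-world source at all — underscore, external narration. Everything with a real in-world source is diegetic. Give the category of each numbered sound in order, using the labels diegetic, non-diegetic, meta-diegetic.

(1) the narrator exists outside the story world, addressing only the audience → non-diegetic.
(2) the music is a memory playing inside Mei-Lin's mind alone; no real-world source, Ife can't hear it → meta-diegetic.
(3) a chair is a real object/event in the scene's world → diegetic.
(4) it's Mei-Lin's recollection rendered as sound; the other character can't hear it → meta-diegetic.
Sound (5): nothing in the kiosk produces it and the characters don't hear it — pure soundtrack, so non-diegetic.

non-diegetic, meta-diegetic, diegetic, meta-diegetic, non-diegetic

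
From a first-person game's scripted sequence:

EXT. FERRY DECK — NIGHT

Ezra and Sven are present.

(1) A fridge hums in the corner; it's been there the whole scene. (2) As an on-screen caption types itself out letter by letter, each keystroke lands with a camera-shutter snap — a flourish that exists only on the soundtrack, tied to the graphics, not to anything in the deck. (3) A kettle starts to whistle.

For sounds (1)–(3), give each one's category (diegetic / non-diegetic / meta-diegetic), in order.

Sound (1): a fridge is part of the location's real environment, so diegetic.
Sound (2): the caption isn't part of the story world, so neither is the sound tied to it, so non-diegetic.
(3) a kettle is a real object/event in the scene's world → diegetic.

diegetic, non-diegetic, diegetic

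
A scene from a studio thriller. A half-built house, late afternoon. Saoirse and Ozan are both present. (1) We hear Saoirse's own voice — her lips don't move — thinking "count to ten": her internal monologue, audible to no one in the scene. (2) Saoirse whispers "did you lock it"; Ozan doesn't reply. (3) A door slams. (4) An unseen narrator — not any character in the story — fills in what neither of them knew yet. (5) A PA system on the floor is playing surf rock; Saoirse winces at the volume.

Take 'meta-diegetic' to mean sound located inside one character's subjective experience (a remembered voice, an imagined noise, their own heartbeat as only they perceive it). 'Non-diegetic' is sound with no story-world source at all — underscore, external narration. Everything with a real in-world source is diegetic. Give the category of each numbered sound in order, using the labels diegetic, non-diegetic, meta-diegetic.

meta-diegetic, diegetic, diegetic, non-diegetic, diegetic

Sound (1): it's Saoirse's unspoken thought, heard only by the audience via her subjectivity, so meta-diegetic.
(2) is diegetic: on-screen dialogue — Saoirse speaks and Ozan is there to hear.
Sound (3): an in-world source (a door); characters could hear it, so diegetic.
(4) commentary laid over the scene from outside the fiction → non-diegetic.
Sound (5): the music comes from an on-screen device that Saoirse responds to, so diegetic.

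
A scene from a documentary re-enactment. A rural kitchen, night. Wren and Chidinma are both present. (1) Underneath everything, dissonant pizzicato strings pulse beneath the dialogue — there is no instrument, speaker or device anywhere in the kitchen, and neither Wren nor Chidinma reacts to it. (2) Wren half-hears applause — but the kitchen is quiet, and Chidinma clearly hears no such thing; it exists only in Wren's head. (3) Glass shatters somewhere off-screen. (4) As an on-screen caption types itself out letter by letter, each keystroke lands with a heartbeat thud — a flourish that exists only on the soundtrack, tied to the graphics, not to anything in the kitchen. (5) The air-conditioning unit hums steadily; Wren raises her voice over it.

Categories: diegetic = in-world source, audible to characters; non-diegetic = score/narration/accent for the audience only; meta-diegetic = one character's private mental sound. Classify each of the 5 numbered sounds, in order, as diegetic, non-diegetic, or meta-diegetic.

non-diegetic, meta-diegetic, diegetic, non-diegetic, diegetic

Sound (1): score with no on-screen or off-screen source; it exists for the audience alone, so non-diegetic.
(2) is meta-diegetic: subjective to Wren: the kitchen is silent and Chidinma hears nothing.
(3) glass is a real object/event in the scene's world → diegetic.
(4) the caption isn't part of the story world, so neither is the sound tied to it → non-diegetic.
(5) it's the actual ambient sound of the location → diegetic.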